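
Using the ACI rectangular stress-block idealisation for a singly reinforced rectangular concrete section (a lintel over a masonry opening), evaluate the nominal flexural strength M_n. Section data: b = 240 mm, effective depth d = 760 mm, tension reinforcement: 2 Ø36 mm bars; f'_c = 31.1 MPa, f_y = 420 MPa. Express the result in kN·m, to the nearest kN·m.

M_n ≈ 592 kN·m

A_s = 2 × 1018 = 2036 mm².
T = A_s f_y = 2036 × 420 = 855120 N = 855.12 kN.
From C = T: a = T/(0.85 f'_c b) = 855120/(0.85 × 31.1 × 240) = 134.78 mm.
M_n = T(d − a/2) = 855.12 kN × (760 − 67.39) mm = 592.26 kN·m.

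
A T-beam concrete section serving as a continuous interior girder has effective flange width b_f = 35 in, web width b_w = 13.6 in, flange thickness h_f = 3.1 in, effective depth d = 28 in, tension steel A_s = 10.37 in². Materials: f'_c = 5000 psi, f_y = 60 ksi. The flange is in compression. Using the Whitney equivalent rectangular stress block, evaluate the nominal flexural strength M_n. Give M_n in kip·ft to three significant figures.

M_n ≈ 1330 kip·ft

Tension: T = A_s f_y = 10.37 × 60 = 622.2 kips.
Try a within the flange: a = T/(0.85 f'_c b_f) = 622.2/(0.85 × 5 × 35) = 4.183 in.
a = 4.183 > h_f = 3.1 in: the block extends into the web. Split into flange-overhang and web parts.
C_f = 0.85 f'_c (b_f − b_w) h_f = 0.85 × 5 × (35 − 13.6) × 3.1 = 281.9 kips.
Remaining web compression depth: a_w = (T − C_f)/(0.85 f'_c b_w) = (622.2 − 281.9)/(0.85 × 5 × 13.6) = 5.888 in.
M_n = C_f(d − h_f/2) + (T − C_f)(d − a_w/2) = 281.9 × (28 − 1.55) + 340.3 × (28 − 2.944) = 7456.3 + 8526.6 = 15982.9 kip·in.
M_n = 15982.9/12 = 1331.91 kip·ft.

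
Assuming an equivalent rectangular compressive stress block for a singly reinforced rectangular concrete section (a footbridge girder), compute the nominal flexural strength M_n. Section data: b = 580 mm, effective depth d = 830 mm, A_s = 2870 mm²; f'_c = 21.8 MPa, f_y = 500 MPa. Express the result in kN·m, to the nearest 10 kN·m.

M_n ≈ 1100 kN·m

T = A_s f_y = 2870 × 500 = 1435000 N = 1435 kN.
From C = T: a = T/(0.85 f'_c b) = 1435000/(0.85 × 21.8 × 580) = 133.52 mm.
M_n = T(d − a/2) = 1435 kN × (830 − 66.76) mm = 1095.25 kN·m.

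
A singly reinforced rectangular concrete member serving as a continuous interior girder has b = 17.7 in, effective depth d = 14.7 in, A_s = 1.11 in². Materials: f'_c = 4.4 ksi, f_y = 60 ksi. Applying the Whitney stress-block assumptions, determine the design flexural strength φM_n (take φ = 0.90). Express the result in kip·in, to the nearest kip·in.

φM_n ≈ 851 kip·in

T = A_s f_y = 1.11 × 60 = 66.6 kips.
a = T/(0.85 f'_c b) = 66.6/(0.85 × 4.4 × 17.7) = 1.006 in.
M_n = T(d − a/2) = 66.6 × (14.7 − 0.503) = 945.5 kip·in.
φM_n = 0.90 × 945.5 = 851.0 kip·in.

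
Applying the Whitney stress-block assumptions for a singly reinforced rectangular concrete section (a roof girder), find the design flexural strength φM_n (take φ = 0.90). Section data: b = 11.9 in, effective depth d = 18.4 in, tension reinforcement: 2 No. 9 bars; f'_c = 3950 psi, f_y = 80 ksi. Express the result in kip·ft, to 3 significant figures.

A_s = 2 × 1 = 2 in².
T = A_s f_y = 2 × 80 = 160 kips.
a = T/(0.85 f'_c b) = 160/(0.85 × 3.95 × 11.9) = 4.005 in.
M_n = T(d − a/2) = 160 × (18.4 − 2.0025) = 2623.6 kip·in = 2623.6/12 = 218.63 kip·ft.
φM_n = 0.90 × 218.63 = 196.77 kip·ft.

φM_n ≈ 197 kip·ft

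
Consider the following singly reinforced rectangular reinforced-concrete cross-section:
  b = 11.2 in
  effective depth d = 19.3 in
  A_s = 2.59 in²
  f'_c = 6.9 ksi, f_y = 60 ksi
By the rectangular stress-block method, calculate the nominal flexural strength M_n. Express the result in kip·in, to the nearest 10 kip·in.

M_n ≈ 2820 kip·in

T = A_s f_y = 2.59 × 60 = 155.4 kips.
a = T/(0.85 f'_c b) = 155.4/(0.85 × 6.9 × 11.2) = 2.366 in.
M_n = T(d − a/2) = 155.4 × (19.3 − 1.183) = 2815.4 kip·in.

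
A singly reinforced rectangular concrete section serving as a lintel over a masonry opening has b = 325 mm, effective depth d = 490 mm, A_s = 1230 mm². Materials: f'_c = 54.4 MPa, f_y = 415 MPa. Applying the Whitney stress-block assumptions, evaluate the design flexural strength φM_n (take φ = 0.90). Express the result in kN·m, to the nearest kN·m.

T = A_s f_y = 1230 × 415 = 510450 N = 510.45 kN.
From C = T: a = T/(0.85 f'_c b) = 510450/(0.85 × 54.4 × 325) = 33.97 mm.
M_n = T(d − a/2) = 510.45 kN × (490 − 16.985) mm = 241.45 kN·m.
φM_n = 0.90 × 241.45 = 217.31 kN·m.

φM_n ≈ 217 kN·m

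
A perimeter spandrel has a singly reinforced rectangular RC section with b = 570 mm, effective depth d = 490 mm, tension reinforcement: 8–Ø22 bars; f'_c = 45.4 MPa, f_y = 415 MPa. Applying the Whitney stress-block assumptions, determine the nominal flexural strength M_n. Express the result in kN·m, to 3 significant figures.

A_s = 8 × 380 = 3040 mm².
T = A_s f_y = 3040 × 415 = 1261600 N = 1261.6 kN.
From C = T: a = T/(0.85 f'_c b) = 1261600/(0.85 × 45.4 × 570) = 57.36 mm.
M_n = T(d − a/2) = 1261.6 kN × (490 − 28.68) mm = 582.00 kN·m.

M_n ≈ 582 kN·m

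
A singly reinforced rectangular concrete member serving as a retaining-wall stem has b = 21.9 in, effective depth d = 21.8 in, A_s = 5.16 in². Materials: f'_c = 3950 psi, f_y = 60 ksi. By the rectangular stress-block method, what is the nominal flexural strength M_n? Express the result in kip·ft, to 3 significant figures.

T = A_s f_y = 5.16 × 60 = 309.6 kips.
a = T/(0.85 f'_c b) = 309.6/(0.85 × 3.95 × 21.9) = 4.211 in.
M_n = T(d − a/2) = 309.6 × (21.8 − 2.1055) = 6097.4 kip·in = 6097.4/12 = 508.12 kip·ft.

M_n ≈ 508 kip·ft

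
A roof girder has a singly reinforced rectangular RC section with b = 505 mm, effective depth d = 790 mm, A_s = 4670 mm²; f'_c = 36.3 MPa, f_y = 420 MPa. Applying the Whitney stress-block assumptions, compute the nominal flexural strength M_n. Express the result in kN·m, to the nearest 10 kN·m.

T = A_s f_y = 4670 × 420 = 1961400 N = 1961.4 kN.
From C = T: a = T/(0.85 f'_c b) = 1961400/(0.85 × 36.3 × 505) = 125.88 mm.
M_n = T(d − a/2) = 1961.4 kN × (790 − 62.94) mm = 1426.06 kN·m.

M_n ≈ 1430 kN·m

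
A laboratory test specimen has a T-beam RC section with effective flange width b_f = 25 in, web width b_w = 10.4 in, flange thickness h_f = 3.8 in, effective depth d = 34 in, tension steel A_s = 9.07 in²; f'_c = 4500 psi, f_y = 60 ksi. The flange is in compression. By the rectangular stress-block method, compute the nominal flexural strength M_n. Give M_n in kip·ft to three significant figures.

Tension: T = A_s f_y = 9.07 × 60 = 544.2 kips.
Try a within the flange: a = T/(0.85 f'_c b_f) = 544.2/(0.85 × 4.5 × 25) = 5.691 in.
a = 5.691 > h_f = 3.8 in: the block extends into the web. Split into flange-overhang and web parts.
C_f = 0.85 f'_c (b_f − b_w) h_f = 0.85 × 4.5 × (25 − 10.4) × 3.8 = 212.2 kips.
Remaining web compression depth: a_w = (T − C_f)/(0.85 f'_c b_w) = (544.2 − 212.2)/(0.85 × 4.5 × 10.4) = 8.346 in.
M_n = C_f(d − h_f/2) + (T − C_f)(d − a_w/2) = 212.2 × (34 − 1.9) + 332 × (34 − 4.173) = 6811.6 + 9902.6 = 16714.2 kip·in.
M_n = 16714.2/12 = 1392.85 kip·ft.

M_n ≈ 1390 kip·ft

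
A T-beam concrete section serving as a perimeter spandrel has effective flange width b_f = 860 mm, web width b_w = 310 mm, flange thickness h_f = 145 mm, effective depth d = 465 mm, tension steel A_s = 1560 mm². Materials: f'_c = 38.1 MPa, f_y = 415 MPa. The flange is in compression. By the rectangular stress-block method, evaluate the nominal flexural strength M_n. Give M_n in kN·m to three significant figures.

Tension: T = A_s f_y = 1560 × 415 = 647400 N.
Try a within the flange: a = T/(0.85 f'_c b_f) = 647400/(0.85 × 38.1 × 860) = 23.25 mm.
Since a = 23.25 ≤ h_f = 145 mm, the stress block lies entirely in the flange; analyse as a rectangular beam of width b_f.
M_n = T(d − a/2) = 647400 × (465 − 11.625) = 293.51 × 10⁶ N·mm.
M_n = 293.51 kN·m.

M_n ≈ 294 kN·m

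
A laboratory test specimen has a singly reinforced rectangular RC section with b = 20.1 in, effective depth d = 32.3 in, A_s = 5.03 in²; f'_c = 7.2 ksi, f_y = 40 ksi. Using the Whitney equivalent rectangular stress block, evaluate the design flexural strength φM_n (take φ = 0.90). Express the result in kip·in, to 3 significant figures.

φM_n ≈ 5700 kip·in

T = A_s f_y = 5.03 × 40 = 201.2 kips.
a = T/(0.85 f'_c b) = 201.2/(0.85 × 7.2 × 20.1) = 1.636 in.
M_n = T(d − a/2) = 201.2 × (32.3 − 0.818) = 6334.2 kip·in.
φM_n = 0.90 × 6334.2 = 5700.8 kip·in.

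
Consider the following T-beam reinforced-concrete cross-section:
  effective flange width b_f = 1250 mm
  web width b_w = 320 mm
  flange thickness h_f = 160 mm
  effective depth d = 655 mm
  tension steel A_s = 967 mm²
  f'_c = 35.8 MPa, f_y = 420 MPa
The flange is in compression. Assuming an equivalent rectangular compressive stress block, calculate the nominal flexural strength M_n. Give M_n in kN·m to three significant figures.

Tension: T = A_s f_y = 967 × 420 = 406140 N.
Try a within the flange: a = T/(0.85 f'_c b_f) = 406140/(0.85 × 35.8 × 1250) = 10.68 mm.
Since a = 10.68 ≤ h_f = 160 mm, the stress block lies entirely in the flange; analyse as a rectangular beam of width b_f.
M_n = T(d − a/2) = 406140 × (655 − 5.34) = 263.85 × 10⁶ N·mm.
M_n = 263.85 kN·m.

M_n ≈ 264 kN·m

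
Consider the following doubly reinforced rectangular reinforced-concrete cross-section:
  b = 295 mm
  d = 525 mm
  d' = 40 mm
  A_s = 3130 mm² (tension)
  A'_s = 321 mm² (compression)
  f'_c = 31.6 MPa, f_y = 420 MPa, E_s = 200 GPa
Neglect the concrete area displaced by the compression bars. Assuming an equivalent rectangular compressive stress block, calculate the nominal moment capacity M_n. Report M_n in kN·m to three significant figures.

Assume both tension and compression steel yield.
Net tension couple steel: A_s − A'_s = 2809 mm².
a = (A_s − A'_s) f_y / (0.85 f'_c b) = 1179780/(0.85 × 31.6 × 295) = 148.89 mm.
c = a/β₁ = 148.89/0.824 = 180.69 mm; ε'_s = 0.003(c − d')/c = 0.0023 ≥ f_y/E_s = 0.0021, so compression steel does yield.
M_n = (A_s − A'_s) f_y (d − a/2) + A'_s f_y (d − d') = [1179780 × (525 − 74.445) + 134820 × (525 − 40)] × 10⁻⁶ = 531.56 + 65.39 = 596.95 kN·m.

M_n ≈ 597 kN·m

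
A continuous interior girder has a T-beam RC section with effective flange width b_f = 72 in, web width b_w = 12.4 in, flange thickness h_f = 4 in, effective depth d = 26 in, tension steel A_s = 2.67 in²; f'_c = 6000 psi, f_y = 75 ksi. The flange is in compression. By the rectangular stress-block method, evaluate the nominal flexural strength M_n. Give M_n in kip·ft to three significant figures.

Tension: T = A_s f_y = 2.67 × 75 = 200.25 kips.
Try a within the flange: a = T/(0.85 f'_c b_f) = 200.25/(0.85 × 6 × 72) = 0.545 in.
Since a = 0.545 ≤ h_f = 4 in, the stress block lies entirely in the flange; analyse as a rectangular beam of width b_f.
M_n = T(d − a/2) = 200.25 × (26 − 0.2725) = 5151.9 kip·in.
M_n = 5151.9/12 = 429.33 kip·ft.

M_n ≈ 429 kip·ft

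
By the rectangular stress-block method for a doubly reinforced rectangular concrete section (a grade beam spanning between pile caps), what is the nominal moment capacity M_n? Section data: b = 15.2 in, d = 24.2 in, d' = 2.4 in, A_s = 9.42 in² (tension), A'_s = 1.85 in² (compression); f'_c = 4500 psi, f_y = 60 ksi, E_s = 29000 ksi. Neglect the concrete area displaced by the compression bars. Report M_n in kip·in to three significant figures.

M_n ≈ 11600 kip·in

Assume both steels yield.
a = (A_s − A'_s) f_y/(0.85 f'_c b) = (9.42 − 1.85) × 60/(0.85 × 4.5 × 15.2) = 7.812 in.
c = a/β₁ = 7.812/0.825 = 9.469 in; ε'_s = 0.003(c − d')/c = 0.0022 ≥ ε_y = 0.0021, so the compression steel yields.
M_n = (A_s − A'_s) f_y (d − a/2) + A'_s f_y (d − d') = 454.2 × (24.2 − 3.906) + 111 × (24.2 − 2.4) = 9217.5 + 2419.8 = 11637.3 kip·in.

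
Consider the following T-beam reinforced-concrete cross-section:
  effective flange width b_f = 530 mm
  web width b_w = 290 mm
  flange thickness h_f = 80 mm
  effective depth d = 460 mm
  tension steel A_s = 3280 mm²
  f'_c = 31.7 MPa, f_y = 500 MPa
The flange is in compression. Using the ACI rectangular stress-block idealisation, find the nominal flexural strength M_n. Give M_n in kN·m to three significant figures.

Tension: T = A_s f_y = 3280 × 500 = 1640000 N.
Try a within the flange: a = T/(0.85 f'_c b_f) = 1640000/(0.85 × 31.7 × 530) = 114.84 mm.
a = 114.84 > h_f = 80 mm: the block extends into the web. Split into flange-overhang and web parts.
C_f = 0.85 f'_c (b_f − b_w) h_f = 0.85 × 31.7 × (530 − 290) × 80 = 517344 N.
Remaining web compression depth: a_w = (T − C_f)/(0.85 f'_c b_w) = (1640000 − 517344)/(0.85 × 31.7 × 290) = 143.67 mm.
M_n = C_f(d − h_f/2) + (T − C_f)(d − a_w/2) = 517344 × (460 − 40) + 1122656 × (460 − 71.835) = 217.28 + 435.78 = 653.06 × 10⁶ N·mm.
M_n = 653.06 kN·m.

M_n ≈ 653 kN·m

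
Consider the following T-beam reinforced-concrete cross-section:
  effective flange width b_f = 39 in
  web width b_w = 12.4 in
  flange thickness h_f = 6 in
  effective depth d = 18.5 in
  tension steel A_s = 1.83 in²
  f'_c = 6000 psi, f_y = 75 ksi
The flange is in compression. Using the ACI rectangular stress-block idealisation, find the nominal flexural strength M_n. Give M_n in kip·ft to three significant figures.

Tension: T = A_s f_y = 1.83 × 75 = 137.25 kips.
Try a within the flange: a = T/(0.85 f'_c b_f) = 137.25/(0.85 × 6 × 39) = 0.690 in.
Since a = 0.690 ≤ h_f = 6 in, the stress block lies entirely in the flange; analyse as a rectangular beam of width b_f.
M_n = T(d − a/2) = 137.25 × (18.5 − 0.345) = 2491.8 kip·in.
M_n = 2491.8/12 = 207.65 kip·ft.

M_n ≈ 208 kip·ft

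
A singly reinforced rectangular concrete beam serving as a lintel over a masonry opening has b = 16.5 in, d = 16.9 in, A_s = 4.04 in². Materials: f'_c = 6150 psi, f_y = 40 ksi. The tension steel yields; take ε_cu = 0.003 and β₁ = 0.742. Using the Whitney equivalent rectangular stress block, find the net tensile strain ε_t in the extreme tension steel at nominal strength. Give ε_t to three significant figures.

a = A_s f_y/(0.85 f'_c b) = 1.874 in.
β₁ = 0.742, so c = a/β₁ = 1.874/0.742 = 2.526 in.
From the linear strain diagram with ε_cu = 0.003: ε_t = 0.003 (d − c)/c = 0.003 × (16.9 − 2.526)/2.526 = 0.0171.
Since ε_t ≥ 0.005, the section is tension-controlled.

ε_t ≈ 0.0171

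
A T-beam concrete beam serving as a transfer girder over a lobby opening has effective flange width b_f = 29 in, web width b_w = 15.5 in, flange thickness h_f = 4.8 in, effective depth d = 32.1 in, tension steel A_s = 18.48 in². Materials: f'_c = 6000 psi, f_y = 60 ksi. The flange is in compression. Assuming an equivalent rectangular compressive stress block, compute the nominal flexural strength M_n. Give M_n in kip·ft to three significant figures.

Tension: T = A_s f_y = 18.48 × 60 = 1108.8 kips.
Try a within the flange: a = T/(0.85 f'_c b_f) = 1108.8/(0.85 × 6 × 29) = 7.497 in.
a = 7.497 > h_f = 4.8 in: the block extends into the web. Split into flange-overhang and web parts.
C_f = 0.85 f'_c (b_f − b_w) h_f = 0.85 × 6 × (29 − 15.5) × 4.8 = 330.5 kips.
Remaining web compression depth: a_w = (T − C_f)/(0.85 f'_c b_w) = (1108.8 − 330.5)/(0.85 × 6 × 15.5) = 9.846 in.
M_n = C_f(d − h_f/2) + (T − C_f)(d − a_w/2) = 330.5 × (32.1 − 2.4) + 778.3 × (32.1 − 4.923) = 9815.9 + 21151.9 = 30967.8 kip·in.
M_n = 30967.8/12 = 2580.65 kip·ft.

M_n ≈ 2580 kip·ft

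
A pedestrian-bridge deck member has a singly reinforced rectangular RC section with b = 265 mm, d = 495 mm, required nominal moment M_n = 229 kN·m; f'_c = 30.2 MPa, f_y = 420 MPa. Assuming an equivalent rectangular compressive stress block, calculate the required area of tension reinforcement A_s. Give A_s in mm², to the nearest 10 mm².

With M_n = 0.85 f'_c a b (d − a/2), solve the quadratic for a:
a = d − √(d² − 2M_n/(0.85 f'_c b)) = 495 − √(495² − 2 × 229×10⁶/(0.85 × 30.2 × 265)) = 73.46 mm.
A_s = 0.85 f'_c a b / f_y = 0.85 × 30.2 × 73.46 × 265 / 420 = 1189.8 mm².

A_s ≈ 1190 mm²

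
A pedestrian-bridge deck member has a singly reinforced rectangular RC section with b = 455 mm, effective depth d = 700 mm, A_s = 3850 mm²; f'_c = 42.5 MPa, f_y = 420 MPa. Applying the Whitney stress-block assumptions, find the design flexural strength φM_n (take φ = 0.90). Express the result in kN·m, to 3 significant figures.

T = A_s f_y = 3850 × 420 = 1617000 N = 1617 kN.
From C = T: a = T/(0.85 f'_c b) = 1617000/(0.85 × 42.5 × 455) = 98.38 mm.
M_n = T(d − a/2) = 1617 kN × (700 − 49.19) mm = 1052.36 kN·m.
φM_n = 0.90 × 1052.36 = 947.12 kN·m.

φM_n ≈ 947 kN·m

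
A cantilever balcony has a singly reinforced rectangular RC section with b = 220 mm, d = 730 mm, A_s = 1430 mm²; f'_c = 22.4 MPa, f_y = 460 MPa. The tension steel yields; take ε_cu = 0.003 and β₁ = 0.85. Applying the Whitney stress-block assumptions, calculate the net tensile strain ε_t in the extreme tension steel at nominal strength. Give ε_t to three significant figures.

a = A_s f_y/(0.85 f'_c b) = 157.04 mm.
β₁ = 0.85, so c = a/β₁ = 157.04/0.85 = 184.75 mm.
From the linear strain diagram with ε_cu = 0.003: ε_t = 0.003 (d − c)/c = 0.003 × (730 − 184.75)/184.75 = 0.00885.
Since ε_t ≥ 0.005, the section is tension-controlled.

ε_t ≈ 0.00885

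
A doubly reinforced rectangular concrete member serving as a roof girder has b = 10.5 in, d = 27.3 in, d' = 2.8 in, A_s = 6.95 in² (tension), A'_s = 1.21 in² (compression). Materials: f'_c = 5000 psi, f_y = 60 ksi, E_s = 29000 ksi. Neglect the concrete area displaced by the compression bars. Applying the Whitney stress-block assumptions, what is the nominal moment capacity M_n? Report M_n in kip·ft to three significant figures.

M_n ≈ 821 kip·ft

Assume both steels yield.
a = (A_s − A'_s) f_y/(0.85 f'_c b) = (6.95 − 1.21) × 60/(0.85 × 5 × 10.5) = 7.718 in.
c = a/β₁ = 7.718/0.8 = 9.648 in; ε'_s = 0.003(c − d')/c = 0.0021 ≥ ε_y = 0.0021, so the compression steel yields.
M_n = (A_s − A'_s) f_y (d − a/2) + A'_s f_y (d − d') = 344.4 × (27.3 − 3.859) + 72.6 × (27.3 − 2.8) = 8073.1 + 1778.7 = 9851.8 kip·in = 9851.8/12 = 820.98 kip·ft.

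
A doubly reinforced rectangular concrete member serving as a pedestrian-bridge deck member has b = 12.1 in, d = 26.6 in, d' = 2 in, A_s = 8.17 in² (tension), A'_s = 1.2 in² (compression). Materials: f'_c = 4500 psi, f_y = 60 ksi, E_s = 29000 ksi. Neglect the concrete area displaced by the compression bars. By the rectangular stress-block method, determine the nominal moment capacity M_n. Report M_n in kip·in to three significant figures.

M_n ≈ 11000 kip·in

Assume both steels yield.
a = (A_s − A'_s) f_y/(0.85 f'_c b) = (8.17 − 1.2) × 60/(0.85 × 4.5 × 12.1) = 9.036 in.
c = a/β₁ = 9.036/0.825 = 10.953 in; ε'_s = 0.003(c − d')/c = 0.0025 ≥ ε_y = 0.0021, so the compression steel yields.
M_n = (A_s − A'_s) f_y (d − a/2) + A'_s f_y (d − d') = 418.2 × (26.6 − 4.518) + 72 × (26.6 − 2) = 9234.7 + 1771.2 = 11005.9 kip·in.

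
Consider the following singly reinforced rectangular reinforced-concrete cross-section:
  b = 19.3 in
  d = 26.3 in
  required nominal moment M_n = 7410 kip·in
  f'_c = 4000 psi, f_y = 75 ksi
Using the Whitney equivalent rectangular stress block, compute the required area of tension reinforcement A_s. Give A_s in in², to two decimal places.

A_s ≈ 4.13 in²

From M_n = 0.85 f'_c a b (d − a/2):
a = d − √(d² − 2M_n/(0.85 f'_c b)) = 26.3 − √(26.3² − 2 × 7410/(0.85 × 4 × 19.3)) = 4.717 in.
A_s = 0.85 f'_c a b / f_y = 0.85 × 4 × 4.717 × 19.3 / 75 = 4.127 in².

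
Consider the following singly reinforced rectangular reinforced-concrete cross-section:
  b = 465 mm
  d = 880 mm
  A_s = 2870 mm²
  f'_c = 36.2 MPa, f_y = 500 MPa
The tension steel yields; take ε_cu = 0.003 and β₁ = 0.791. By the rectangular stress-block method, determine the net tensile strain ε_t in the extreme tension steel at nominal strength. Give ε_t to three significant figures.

ε_t ≈ 0.0178

a = A_s f_y/(0.85 f'_c b) = 100.29 mm.
β₁ = 0.791, so c = a/β₁ = 100.29/0.791 = 126.79 mm.
From the linear strain diagram with ε_cu = 0.003: ε_t = 0.003 (d − c)/c = 0.003 × (880 − 126.79)/126.79 = 0.0178.
Since ε_t ≥ 0.005, the section is tension-controlled.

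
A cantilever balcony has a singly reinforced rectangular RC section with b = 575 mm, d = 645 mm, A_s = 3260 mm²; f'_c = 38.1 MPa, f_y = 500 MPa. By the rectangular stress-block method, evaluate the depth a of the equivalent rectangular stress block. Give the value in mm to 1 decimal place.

T = A_s f_y = 3260 × 500 = 1630000 N = 1630 kN.
Setting C = 0.85 f'_c a b equal to T: a = 1630000/(0.85 × 38.1 × 575) = 87.5 mm.

a ≈ 87.5 mm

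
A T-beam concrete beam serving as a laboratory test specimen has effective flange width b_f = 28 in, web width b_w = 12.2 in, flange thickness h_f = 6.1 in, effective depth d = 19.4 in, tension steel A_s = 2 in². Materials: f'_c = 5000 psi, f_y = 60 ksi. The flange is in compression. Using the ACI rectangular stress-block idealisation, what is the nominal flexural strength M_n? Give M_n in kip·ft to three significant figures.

Tension: T = A_s f_y = 2 × 60 = 120 kips.
Try a within the flange: a = T/(0.85 f'_c b_f) = 120/(0.85 × 5 × 28) = 1.008 in.
Since a = 1.008 ≤ h_f = 6.1 in, the stress block lies entirely in the flange; analyse as a rectangular beam of width b_f.
M_n = T(d − a/2) = 120 × (19.4 − 0.504) = 2267.5 kip·in.
M_n = 2267.5/12 = 188.96 kip·ft.

M_n ≈ 189 kip·ft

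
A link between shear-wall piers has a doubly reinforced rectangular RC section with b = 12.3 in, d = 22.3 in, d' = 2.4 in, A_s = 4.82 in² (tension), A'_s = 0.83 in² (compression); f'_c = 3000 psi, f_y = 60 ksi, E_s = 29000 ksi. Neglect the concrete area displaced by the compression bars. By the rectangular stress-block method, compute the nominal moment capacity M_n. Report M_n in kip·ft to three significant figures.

M_n ≈ 451 kip·ft

Assume both steels yield.
a = (A_s − A'_s) f_y/(0.85 f'_c b) = (4.82 − 0.83) × 60/(0.85 × 3 × 12.3) = 7.633 in.
c = a/β₁ = 7.633/0.85 = 8.980 in; ε'_s = 0.003(c − d')/c = 0.0022 ≥ ε_y = 0.0021, so the compression steel yields.
M_n = (A_s − A'_s) f_y (d − a/2) + A'_s f_y (d − d') = 239.4 × (22.3 − 3.8165) + 49.8 × (22.3 − 2.4) = 4424.9 + 991.0 = 5415.9 kip·in = 5415.9/12 = 451.33 kip·ft.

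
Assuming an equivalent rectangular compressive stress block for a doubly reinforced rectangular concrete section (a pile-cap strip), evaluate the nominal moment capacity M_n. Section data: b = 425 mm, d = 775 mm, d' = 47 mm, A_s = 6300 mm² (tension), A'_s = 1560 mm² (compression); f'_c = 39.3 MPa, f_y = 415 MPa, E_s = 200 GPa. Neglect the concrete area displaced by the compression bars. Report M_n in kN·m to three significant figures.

M_n ≈ 1860 kN·m

Assume both tension and compression steel yield.
Net tension couple steel: A_s − A'_s = 4740 mm².
a = (A_s − A'_s) f_y / (0.85 f'_c b) = 1967100/(0.85 × 39.3 × 425) = 138.56 mm.
c = a/β₁ = 138.56/0.769 = 180.18 mm; ε'_s = 0.003(c − d')/c = 0.0022 ≥ f_y/E_s = 0.0021, so compression steel does yield.
M_n = (A_s − A'_s) f_y (d − a/2) + A'_s f_y (d − d') = [1967100 × (775 − 69.28) + 647400 × (775 − 47)] × 10⁻⁶ = 1388.22 + 471.31 = 1859.53 kN·m.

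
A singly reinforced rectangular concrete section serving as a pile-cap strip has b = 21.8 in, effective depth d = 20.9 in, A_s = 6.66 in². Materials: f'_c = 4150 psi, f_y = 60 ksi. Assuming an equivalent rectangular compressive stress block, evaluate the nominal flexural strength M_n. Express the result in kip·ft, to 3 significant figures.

T = A_s f_y = 6.66 × 60 = 399.6 kips.
a = T/(0.85 f'_c b) = 399.6/(0.85 × 4.15 × 21.8) = 5.196 in.
M_n = T(d − a/2) = 399.6 × (20.9 − 2.598) = 7313.5 kip·in = 7313.5/12 = 609.46 kip·ft.

M_n ≈ 609 kip·ft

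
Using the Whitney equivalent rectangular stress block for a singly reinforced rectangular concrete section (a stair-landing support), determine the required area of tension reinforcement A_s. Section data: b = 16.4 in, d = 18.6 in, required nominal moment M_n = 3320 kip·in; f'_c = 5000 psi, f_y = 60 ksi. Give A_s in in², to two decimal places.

From M_n = 0.85 f'_c a b (d − a/2):
a = d − √(d² − 2M_n/(0.85 f'_c b)) = 18.6 − √(18.6² − 2 × 3320/(0.85 × 5 × 16.4)) = 2.767 in.
A_s = 0.85 f'_c a b / f_y = 0.85 × 5 × 2.767 × 16.4 / 60 = 3.214 in².

A_s ≈ 3.21 in²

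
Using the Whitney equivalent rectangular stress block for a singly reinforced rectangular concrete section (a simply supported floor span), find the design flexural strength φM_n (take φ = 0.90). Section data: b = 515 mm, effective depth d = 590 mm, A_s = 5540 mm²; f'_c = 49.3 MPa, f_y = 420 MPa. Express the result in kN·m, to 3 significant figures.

φM_n ≈ 1120 kN·m

T = A_s f_y = 5540 × 420 = 2326800 N = 2326.8 kN.
From C = T: a = T/(0.85 f'_c b) = 2326800/(0.85 × 49.3 × 515) = 107.82 mm.
M_n = T(d − a/2) = 2326.8 kN × (590 − 53.91) mm = 1247.37 kN·m.
φM_n = 0.90 × 1247.37 = 1122.63 kN·m.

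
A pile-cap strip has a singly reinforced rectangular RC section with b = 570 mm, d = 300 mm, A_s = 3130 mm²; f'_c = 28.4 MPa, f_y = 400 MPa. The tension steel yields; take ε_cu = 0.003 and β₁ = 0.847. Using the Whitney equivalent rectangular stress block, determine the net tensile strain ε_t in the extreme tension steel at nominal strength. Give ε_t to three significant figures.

ε_t ≈ 0.00538

a = A_s f_y/(0.85 f'_c b) = 90.99 mm.
β₁ = 0.847, so c = a/β₁ = 90.99/0.847 = 107.43 mm.
From the linear strain diagram with ε_cu = 0.003: ε_t = 0.003 (d − c)/c = 0.003 × (300 − 107.43)/107.43 = 0.00538.
Since ε_t ≥ 0.005, the section is tension-controlled.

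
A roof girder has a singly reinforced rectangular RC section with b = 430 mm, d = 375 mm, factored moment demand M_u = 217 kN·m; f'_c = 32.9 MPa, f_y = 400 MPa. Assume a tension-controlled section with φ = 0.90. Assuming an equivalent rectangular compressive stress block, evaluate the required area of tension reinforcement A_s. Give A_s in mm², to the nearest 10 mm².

M_n = M_u/φ = 217/0.90 = 241.111 kN·m.
With M_n = 0.85 f'_c a b (d − a/2), solve the quadratic for a:
a = d − √(d² − 2M_n/(0.85 f'_c b)) = 375 − √(375² − 2 × 241.111×10⁶/(0.85 × 32.9 × 430)) = 57.95 mm.
A_s = 0.85 f'_c a b / f_y = 0.85 × 32.9 × 57.95 × 430 / 400 = 1742.1 mm².

A_s ≈ 1740 mm²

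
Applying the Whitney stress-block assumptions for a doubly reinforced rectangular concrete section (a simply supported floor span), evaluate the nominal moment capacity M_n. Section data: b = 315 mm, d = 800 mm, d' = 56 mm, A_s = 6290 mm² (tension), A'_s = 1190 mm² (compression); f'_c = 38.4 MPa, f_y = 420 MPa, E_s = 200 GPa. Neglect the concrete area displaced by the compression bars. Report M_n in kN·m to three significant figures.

Assume both tension and compression steel yield.
Net tension couple steel: A_s − A'_s = 5100 mm².
a = (A_s − A'_s) f_y / (0.85 f'_c b) = 2142000/(0.85 × 38.4 × 315) = 208.33 mm.
c = a/β₁ = 208.33/0.776 = 268.47 mm; ε'_s = 0.003(c − d')/c = 0.0024 ≥ f_y/E_s = 0.0021, so compression steel does yield.
M_n = (A_s − A'_s) f_y (d − a/2) + A'_s f_y (d − d') = [2142000 × (800 − 104.165) + 499800 × (800 − 56)] × 10⁻⁶ = 1490.48 + 371.85 = 1862.33 kN·m.

M_n ≈ 1860 kN·m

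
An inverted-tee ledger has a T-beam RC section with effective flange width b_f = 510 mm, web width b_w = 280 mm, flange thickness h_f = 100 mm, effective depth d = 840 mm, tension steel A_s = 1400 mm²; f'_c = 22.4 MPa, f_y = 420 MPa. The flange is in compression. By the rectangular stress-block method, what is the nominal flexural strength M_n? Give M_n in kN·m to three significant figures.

M_n ≈ 476 kN·m

Tension: T = A_s f_y = 1400 × 420 = 588000 N.
Try a within the flange: a = T/(0.85 f'_c b_f) = 588000/(0.85 × 22.4 × 510) = 60.55 mm.
Since a = 60.55 ≤ h_f = 100 mm, the stress block lies entirely in the flange; analyse as a rectangular beam of width b_f.
M_n = T(d − a/2) = 588000 × (840 − 30.275) = 476.12 × 10⁶ N·mm.
M_n = 476.12 kN·m.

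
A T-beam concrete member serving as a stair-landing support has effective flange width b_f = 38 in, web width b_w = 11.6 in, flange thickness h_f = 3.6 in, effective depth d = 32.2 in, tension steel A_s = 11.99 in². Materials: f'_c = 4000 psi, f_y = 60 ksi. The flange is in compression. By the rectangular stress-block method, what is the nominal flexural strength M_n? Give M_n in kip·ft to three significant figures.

Tension: T = A_s f_y = 11.99 × 60 = 719.4 kips.
Try a within the flange: a = T/(0.85 f'_c b_f) = 719.4/(0.85 × 4 × 38) = 5.568 in.
a = 5.568 > h_f = 3.6 in: the block extends into the web. Split into flange-overhang and web parts.
C_f = 0.85 f'_c (b_f − b_w) h_f = 0.85 × 4 × (38 − 11.6) × 3.6 = 323.1 kips.
Remaining web compression depth: a_w = (T − C_f)/(0.85 f'_c b_w) = (719.4 − 323.1)/(0.85 × 4 × 11.6) = 10.048 in.
M_n = C_f(d − h_f/2) + (T − C_f)(d − a_w/2) = 323.1 × (32.2 − 1.8) + 396.3 × (32.2 − 5.024) = 9822.2 + 10769.8 = 20592.0 kip·in.
M_n = 20592.0/12 = 1716.00 kip·ft.

M_n ≈ 1720 kip·ft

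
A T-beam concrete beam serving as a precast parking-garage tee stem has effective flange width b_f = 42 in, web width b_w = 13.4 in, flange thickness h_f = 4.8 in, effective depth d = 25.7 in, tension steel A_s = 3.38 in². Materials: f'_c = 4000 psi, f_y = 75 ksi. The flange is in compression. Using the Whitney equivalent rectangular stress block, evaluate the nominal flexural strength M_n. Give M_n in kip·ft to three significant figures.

Tension: T = A_s f_y = 3.38 × 75 = 253.5 kips.
Try a within the flange: a = T/(0.85 f'_c b_f) = 253.5/(0.85 × 4 × 42) = 1.775 in.
Since a = 1.775 ≤ h_f = 4.8 in, the stress block lies entirely in the flange; analyse as a rectangular beam of width b_f.
M_n = T(d − a/2) = 253.5 × (25.7 − 0.8875) = 6290.0 kip·in.
M_n = 6290.0/12 = 524.17 kip·ft.

M_n ≈ 524 kip·ft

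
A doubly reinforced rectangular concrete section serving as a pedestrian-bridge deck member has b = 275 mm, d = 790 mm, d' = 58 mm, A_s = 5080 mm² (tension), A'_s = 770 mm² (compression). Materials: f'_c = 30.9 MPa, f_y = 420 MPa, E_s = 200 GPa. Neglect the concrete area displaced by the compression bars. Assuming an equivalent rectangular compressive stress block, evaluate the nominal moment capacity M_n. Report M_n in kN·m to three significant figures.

M_n ≈ 1440 kN·m

Assume both tension and compression steel yield.
Net tension couple steel: A_s − A'_s = 4310 mm².
a = (A_s − A'_s) f_y / (0.85 f'_c b) = 1810200/(0.85 × 30.9 × 275) = 250.62 mm.
c = a/β₁ = 250.62/0.829 = 302.32 mm; ε'_s = 0.003(c − d')/c = 0.0024 ≥ f_y/E_s = 0.0021, so compression steel does yield.
M_n = (A_s − A'_s) f_y (d − a/2) + A'_s f_y (d − d') = [1810200 × (790 − 125.31) + 323400 × (790 − 58)] × 10⁻⁶ = 1203.22 + 236.73 = 1439.95 kN·m.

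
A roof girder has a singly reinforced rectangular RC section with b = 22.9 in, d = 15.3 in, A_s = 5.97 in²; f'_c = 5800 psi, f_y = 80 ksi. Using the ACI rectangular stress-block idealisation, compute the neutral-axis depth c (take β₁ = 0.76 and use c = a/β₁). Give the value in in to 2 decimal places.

T = A_s f_y = 5.97 × 80 = 477.6 kips.
a = T/(0.85 f'_c b) = 477.6/(0.85 × 5.8 × 22.9) = 4.2304 in.
With β₁ = 0.76, c = a/β₁ = 4.2304/0.76 = 5.57 in.

c ≈ 5.57 in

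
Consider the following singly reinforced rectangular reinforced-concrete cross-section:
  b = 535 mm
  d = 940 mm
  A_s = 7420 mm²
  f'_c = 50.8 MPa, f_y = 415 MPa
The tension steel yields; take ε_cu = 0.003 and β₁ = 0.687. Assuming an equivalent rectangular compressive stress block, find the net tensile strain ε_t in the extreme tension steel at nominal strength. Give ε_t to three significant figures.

a = A_s f_y/(0.85 f'_c b) = 133.30 mm.
β₁ = 0.687, so c = a/β₁ = 133.30/0.687 = 194.03 mm.
From the linear strain diagram with ε_cu = 0.003: ε_t = 0.003 (d − c)/c = 0.003 × (940 − 194.03)/194.03 = 0.0115.
Since ε_t ≥ 0.005, the section is tension-controlled.

ε_t ≈ 0.0115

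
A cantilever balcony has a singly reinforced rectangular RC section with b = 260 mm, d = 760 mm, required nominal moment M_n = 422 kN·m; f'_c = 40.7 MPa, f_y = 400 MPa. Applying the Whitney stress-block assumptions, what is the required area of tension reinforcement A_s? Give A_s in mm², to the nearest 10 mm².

With M_n = 0.85 f'_c a b (d − a/2), solve the quadratic for a:
a = d − √(d² − 2M_n/(0.85 f'_c b)) = 760 − √(760² − 2 × 422×10⁶/(0.85 × 40.7 × 260)) = 64.47 mm.
A_s = 0.85 f'_c a b / f_y = 0.85 × 40.7 × 64.47 × 260 / 400 = 1449.7 mm².

A_s ≈ 1450 mm²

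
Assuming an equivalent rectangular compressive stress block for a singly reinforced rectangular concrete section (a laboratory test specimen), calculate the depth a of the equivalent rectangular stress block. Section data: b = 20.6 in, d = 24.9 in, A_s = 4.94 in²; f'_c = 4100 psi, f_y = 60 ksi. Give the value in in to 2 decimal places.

a ≈ 4.13 in

T = A_s f_y = 4.94 × 60 = 296.4 kips.
a = T/(0.85 f'_c b) = 296.4/(0.85 × 4.1 × 20.6) = 4.13 in.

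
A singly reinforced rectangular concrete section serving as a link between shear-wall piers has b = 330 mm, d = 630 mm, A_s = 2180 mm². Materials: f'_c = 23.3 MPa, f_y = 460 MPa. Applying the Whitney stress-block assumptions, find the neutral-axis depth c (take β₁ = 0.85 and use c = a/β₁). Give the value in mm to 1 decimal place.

T = A_s f_y = 2180 × 460 = 1002800 N = 1002.8 kN.
Setting C = 0.85 f'_c a b equal to T: a = 1002800/(0.85 × 23.3 × 330) = 153.435 mm.
With β₁ = 0.85, c = a/β₁ = 153.435/0.85 = 180.5 mm.

c ≈ 180.5 mm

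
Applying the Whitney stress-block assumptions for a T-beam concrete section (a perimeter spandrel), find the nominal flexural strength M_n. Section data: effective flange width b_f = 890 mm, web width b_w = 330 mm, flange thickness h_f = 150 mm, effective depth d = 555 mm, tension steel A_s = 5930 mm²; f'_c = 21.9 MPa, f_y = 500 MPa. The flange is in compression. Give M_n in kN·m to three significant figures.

M_n ≈ 1370 kN·m

Tension: T = A_s f_y = 5930 × 500 = 2965000 N.
Try a within the flange: a = T/(0.85 f'_c b_f) = 2965000/(0.85 × 21.9 × 890) = 178.97 mm.
a = 178.97 > h_f = 150 mm: the block extends into the web. Split into flange-overhang and web parts.
C_f = 0.85 f'_c (b_f − b_w) h_f = 0.85 × 21.9 × (890 − 330) × 150 = 1563660 N.
Remaining web compression depth: a_w = (T − C_f)/(0.85 f'_c b_w) = (2965000 − 1563660)/(0.85 × 21.9 × 330) = 228.12 mm.
M_n = C_f(d − h_f/2) + (T − C_f)(d − a_w/2) = 1563660 × (555 − 75) + 1401340 × (555 − 114.06) = 750.56 + 617.91 = 1368.47 × 10⁶ N·mm.
M_n = 1368.47 kN·m.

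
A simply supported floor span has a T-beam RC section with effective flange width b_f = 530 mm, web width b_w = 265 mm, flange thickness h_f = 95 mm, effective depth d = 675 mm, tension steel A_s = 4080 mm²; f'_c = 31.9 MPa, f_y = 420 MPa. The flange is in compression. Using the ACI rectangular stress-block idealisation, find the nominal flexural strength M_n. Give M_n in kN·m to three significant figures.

M_n ≈ 1050 kN·m

Tension: T = A_s f_y = 4080 × 420 = 1713600 N.
Try a within the flange: a = T/(0.85 f'_c b_f) = 1713600/(0.85 × 31.9 × 530) = 119.24 mm.
a = 119.24 > h_f = 95 mm: the block extends into the web. Split into flange-overhang and web parts.
C_f = 0.85 f'_c (b_f − b_w) h_f = 0.85 × 31.9 × (530 − 265) × 95 = 682620 N.
Remaining web compression depth: a_w = (T − C_f)/(0.85 f'_c b_w) = (1713600 − 682620)/(0.85 × 31.9 × 265) = 143.48 mm.
M_n = C_f(d − h_f/2) + (T − C_f)(d − a_w/2) = 682620 × (675 − 47.5) + 1030980 × (675 − 71.74) = 428.34 + 621.95 = 1050.29 × 10⁶ N·mm.
M_n = 1050.29 kN·m.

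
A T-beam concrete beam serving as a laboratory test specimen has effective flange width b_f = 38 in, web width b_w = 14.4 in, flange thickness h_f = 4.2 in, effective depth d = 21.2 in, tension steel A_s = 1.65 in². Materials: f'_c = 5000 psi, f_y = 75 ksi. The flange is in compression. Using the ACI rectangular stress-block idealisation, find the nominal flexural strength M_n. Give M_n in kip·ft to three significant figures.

Tension: T = A_s f_y = 1.65 × 75 = 123.75 kips.
Try a within the flange: a = T/(0.85 f'_c b_f) = 123.75/(0.85 × 5 × 38) = 0.766 in.
Since a = 0.766 ≤ h_f = 4.2 in, the stress block lies entirely in the flange; analyse as a rectangular beam of width b_f.
M_n = T(d − a/2) = 123.75 × (21.2 − 0.383) = 2576.1 kip·in.
M_n = 2576.1/12 = 214.68 kip·ft.

M_n ≈ 215 kip·ft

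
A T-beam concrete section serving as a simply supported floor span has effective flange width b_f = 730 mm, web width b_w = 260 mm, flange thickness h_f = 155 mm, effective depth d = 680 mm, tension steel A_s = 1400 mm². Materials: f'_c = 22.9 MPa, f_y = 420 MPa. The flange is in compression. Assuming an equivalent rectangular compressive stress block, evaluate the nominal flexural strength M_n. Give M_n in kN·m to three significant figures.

M_n ≈ 388 kN·m

Tension: T = A_s f_y = 1400 × 420 = 588000 N.
Try a within the flange: a = T/(0.85 f'_c b_f) = 588000/(0.85 × 22.9 × 730) = 41.38 mm.
Since a = 41.38 ≤ h_f = 155 mm, the stress block lies entirely in the flange; analyse as a rectangular beam of width b_f.
M_n = T(d − a/2) = 588000 × (680 − 20.69) = 387.67 × 10⁶ N·mm.
M_n = 387.67 kN·m.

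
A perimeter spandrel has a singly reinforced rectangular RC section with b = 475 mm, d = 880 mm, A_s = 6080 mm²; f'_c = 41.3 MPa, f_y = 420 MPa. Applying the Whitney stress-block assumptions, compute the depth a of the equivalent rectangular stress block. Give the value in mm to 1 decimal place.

a ≈ 153.1 mm

T = A_s f_y = 6080 × 420 = 2553600 N = 2553.6 kN.
Setting C = 0.85 f'_c a b equal to T: a = 2553600/(0.85 × 41.3 × 475) = 153.1 mm.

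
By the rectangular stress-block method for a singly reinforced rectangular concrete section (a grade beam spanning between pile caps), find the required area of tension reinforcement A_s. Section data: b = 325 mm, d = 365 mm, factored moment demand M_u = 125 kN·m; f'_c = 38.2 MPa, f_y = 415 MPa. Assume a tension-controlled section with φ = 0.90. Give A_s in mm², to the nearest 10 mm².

M_n = M_u/φ = 125/0.90 = 138.889 kN·m.
With M_n = 0.85 f'_c a b (d − a/2), solve the quadratic for a:
a = d − √(d² − 2M_n/(0.85 f'_c b)) = 365 − √(365² − 2 × 138.889×10⁶/(0.85 × 38.2 × 325)) = 38.04 mm.
A_s = 0.85 f'_c a b / f_y = 0.85 × 38.2 × 38.04 × 325 / 415 = 967.3 mm².

A_s ≈ 970 mm²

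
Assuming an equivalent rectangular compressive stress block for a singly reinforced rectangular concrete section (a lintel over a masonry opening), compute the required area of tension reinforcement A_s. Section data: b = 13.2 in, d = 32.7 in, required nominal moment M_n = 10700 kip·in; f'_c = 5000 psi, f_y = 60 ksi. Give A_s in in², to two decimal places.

A_s ≈ 6.05 in²

From M_n = 0.85 f'_c a b (d − a/2):
a = d − √(d² − 2M_n/(0.85 f'_c b)) = 32.7 − √(32.7² − 2 × 10700/(0.85 × 5 × 13.2)) = 6.474 in.
A_s = 0.85 f'_c a b / f_y = 0.85 × 5 × 6.474 × 13.2 / 60 = 6.053 in².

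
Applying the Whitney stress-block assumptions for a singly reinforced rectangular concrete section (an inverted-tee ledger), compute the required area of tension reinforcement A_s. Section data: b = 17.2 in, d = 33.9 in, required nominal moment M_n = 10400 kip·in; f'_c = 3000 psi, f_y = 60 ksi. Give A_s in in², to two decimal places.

A_s ≈ 5.79 in²

From M_n = 0.85 f'_c a b (d − a/2):
a = d − √(d² − 2M_n/(0.85 f'_c b)) = 33.9 − √(33.9² − 2 × 10400/(0.85 × 3 × 17.2)) = 7.920 in.
A_s = 0.85 f'_c a b / f_y = 0.85 × 3 × 7.920 × 17.2 / 60 = 5.790 in².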